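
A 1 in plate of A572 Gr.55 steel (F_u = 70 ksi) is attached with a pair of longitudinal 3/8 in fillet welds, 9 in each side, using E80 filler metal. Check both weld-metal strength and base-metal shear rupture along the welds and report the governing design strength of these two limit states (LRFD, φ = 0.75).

φR_n ≈ 172 kips (weld metal governs)

E80XX → F_EXX = 80 ksi.
t_e = 0.707 × 0.375 = 0.2651 in; L = 18 in.
Weld metal: φR_n = 0.75 × 0.6 × 80 × 0.2651 × 18 = 171.8 kips.
Base metal (shear rupture): φR_n = 0.75 × 0.6 × 70 × 1 × 18 = 567 kips.
Governing: weld metal.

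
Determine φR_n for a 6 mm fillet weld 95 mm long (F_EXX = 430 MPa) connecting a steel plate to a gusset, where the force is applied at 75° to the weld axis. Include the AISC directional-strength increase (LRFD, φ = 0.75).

φR_n ≈ 115 kN

t_e = 0.707 × 6 = 4.242 mm; A_we = 4.242 × 95 = 403 mm².
Directional factor: 1.0 + 0.5 sin^1.5(75°) = 1.475.
F_nw = 0.6 × 430 × 1.475 = 380.5 MPa.
φR_n = 0.75 × 380.5 × 403 × 10⁻³ = 115 kN.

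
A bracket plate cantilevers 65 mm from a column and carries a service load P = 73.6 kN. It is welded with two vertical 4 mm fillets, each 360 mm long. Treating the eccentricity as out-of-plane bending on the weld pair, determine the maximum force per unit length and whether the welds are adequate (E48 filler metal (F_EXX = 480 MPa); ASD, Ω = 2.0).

f_max ≈ 151 N/mm; adequate

L_w = 2 × 360 = 720 mm; section modulus (unit throat) S = 2 × L²/6 = 43200 mm².
Direct shear f_v = P/L_w = 73.6×10³/720 = 102.2 N/mm.
Moment M = P × e = 73.6×10³ × 65 = 4784000 N·mm; bending f_b = M/S = 110.7 N/mm.
f_max = √(f_v² + f_b²) = √(102.2² + 110.7²) = 150.7 N/mm.
r_n/Ω = (1/2.0) × 0.6 × 480 × (0.707 × 4) = 407.2 N/mm → adequate.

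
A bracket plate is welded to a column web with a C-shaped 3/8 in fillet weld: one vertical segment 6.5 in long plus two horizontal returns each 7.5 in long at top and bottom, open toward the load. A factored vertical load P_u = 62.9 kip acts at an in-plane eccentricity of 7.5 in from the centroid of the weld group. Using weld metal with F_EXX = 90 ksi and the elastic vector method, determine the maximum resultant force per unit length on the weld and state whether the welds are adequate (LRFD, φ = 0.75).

Total weld length L_w = 21.5 in. Treat welds as unit-width lines.
Centroid: x̄ = 2×7.5×3.75 / 21.5 = 2.616 in from the vertical weld.
Polar moment about centroid: J = I_x + I_y = [6.5³/12 + 2×7.5×3.25²] + [6.5×2.616² + 2(7.5³/12 + 7.5×1.134²)] = 315.4 in³.
Direct shear f_v = P/L_w = 62.9 / 21.5 = 2.926 kip/in (vertical).
Torsion M = P·e = 62.9 × 7.5 = 471.75 kip·in.
Critical point at (x, y) = (4.884, 3.25) from centroid. f_tx = M·y/J = 4.861 kip/in; f_ty = M·x/J = 7.305 kip/in.
Resultant f_max = √[f_tx² + (f_v + f_ty)²] = √[4.861² + (2.926 + 7.305)²] = 11.33 kip/in.
Capacity per unit length: φr_n = 0.75 × 0.6 × 90 × (0.707 × 0.375) = 10.74 kip/in.
11.33 > 10.74 → NOT adequate.

f_max ≈ 11.3 kip/in; NOT adequate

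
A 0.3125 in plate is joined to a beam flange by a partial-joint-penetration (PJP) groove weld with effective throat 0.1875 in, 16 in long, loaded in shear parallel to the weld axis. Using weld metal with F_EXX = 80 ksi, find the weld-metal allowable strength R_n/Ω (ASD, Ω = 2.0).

R_n/Ω ≈ 72 kip

Effective throat (given) t_e = 0.1875 in.
A_we = 0.1875 × 16 = 3 in².
F_nw = 0.6 F_EXX = 48 ksi.
R_n/Ω = (48 × 3) / 2.0 = 72 kip.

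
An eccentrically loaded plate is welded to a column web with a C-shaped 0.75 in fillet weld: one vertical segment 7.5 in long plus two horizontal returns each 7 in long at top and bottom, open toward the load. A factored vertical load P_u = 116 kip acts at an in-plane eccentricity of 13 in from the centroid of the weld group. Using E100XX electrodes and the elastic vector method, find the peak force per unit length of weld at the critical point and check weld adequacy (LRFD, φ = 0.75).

f_max ≈ 30.5 kip/in; NOT adequate

E100XX → F_EXX = 100 ksi.
Total weld length L_w = 21.5 in. Treat welds as unit-width lines.
Centroid: x̄ = 2×7×3.5 / 21.5 = 2.279 in from the vertical weld.
Polar moment about centroid: J = I_x + I_y = [7.5³/12 + 2×7×3.75²] + [7.5×2.279² + 2(7³/12 + 7×1.221²)] = 349 in³.
Direct shear f_v = P/L_w = 116 / 21.5 = 5.395 kip/in (vertical).
Torsion M = P·e = 116 × 13 = 1508 kip·in.
Critical point at (x, y) = (4.721, 3.75) from centroid. f_tx = M·y/J = 16.2 kip/in; f_ty = M·x/J = 20.4 kip/in.
Resultant f_max = √[f_tx² + (f_v + f_ty)²] = √[16.2² + (5.395 + 20.4)²] = 30.46 kip/in.
Capacity per unit length: φr_n = 0.75 × 0.6 × 100 × (0.707 × 0.75) = 23.86 kip/in.
30.46 > 23.86 → NOT adequate.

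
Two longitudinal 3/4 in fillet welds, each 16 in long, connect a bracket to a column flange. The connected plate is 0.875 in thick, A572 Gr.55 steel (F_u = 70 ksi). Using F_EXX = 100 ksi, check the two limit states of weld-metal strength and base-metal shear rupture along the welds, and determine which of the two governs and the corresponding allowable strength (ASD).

t_e = 0.707 × 0.75 = 0.5302 in; L = 32 in.
Weld metal: R_n/Ω = (1/2.0) × 0.6 × 100 × 0.5302 × 32 = 509 kip.
Base metal (shear rupture): R_n/Ω = (1/2.0) × 0.6 × 70 × 0.875 × 32 = 588 kip.
Governing: weld metal.

R_n/Ω ≈ 509 kip (weld metal governs)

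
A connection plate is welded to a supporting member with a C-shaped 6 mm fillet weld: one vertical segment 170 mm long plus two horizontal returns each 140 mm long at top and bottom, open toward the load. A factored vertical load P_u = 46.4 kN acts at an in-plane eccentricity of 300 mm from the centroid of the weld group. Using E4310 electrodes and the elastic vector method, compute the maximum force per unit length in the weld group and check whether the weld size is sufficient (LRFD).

f_max ≈ 606 N/mm; adequate

E43XX → F_EXX = 430 MPa.
Total weld length L_w = 450 mm. Treat welds as unit-width lines.
Centroid: x̄ = 2×140×70 / 450 = 43.56 mm from the vertical weld.
Polar moment about centroid: J = I_x + I_y = [170³/12 + 2×140×85²] + [170×43.56² + 2(140³/12 + 140×26.44²)] = 3408000 mm³.
Direct shear f_v = P/L_w = 46.4×10³ / 450 = 103.1 N/mm (vertical).
Torsion M = P·e = 46.4×10³ × 300 = 13920000 N·mm.
Critical point at (x, y) = (96.44, 85) from centroid. f_tx = M·y/J = 347.2 N/mm; f_ty = M·x/J = 393.9 N/mm.
Resultant f_max = √[f_tx² + (f_v + f_ty)²] = √[347.2² + (103.1 + 393.9)²] = 606.3 N/mm.
Capacity per unit length: φr_n = 0.75 × 0.6 × 430 × (0.707 × 6) = 820.8 N/mm.
606.3 ≤ 820.8 → adequate.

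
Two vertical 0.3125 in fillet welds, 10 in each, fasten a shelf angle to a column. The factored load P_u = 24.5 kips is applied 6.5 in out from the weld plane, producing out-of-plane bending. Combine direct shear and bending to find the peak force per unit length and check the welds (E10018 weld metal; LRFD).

E100XX → F_EXX = 100 ksi.
L_w = 2 × 10 = 20 in; section modulus (unit throat) S = 2 × L²/6 = 33.33 in².
Direct shear f_v = P/L_w = 24.5/20 = 1.225 kip/in.
Moment M = P × e = 24.5 × 6.5 = 159.25 kip·in; bending f_b = M/S = 4.777 kip/in.
f_max = √(f_v² + f_b²) = √(1.225² + 4.777²) = 4.932 kip/in.
φr_n = 0.75 × 0.6 × 100 × (0.707 × 0.3125) = 9.942 kip/in → adequate.

f_max ≈ 4.93 kip/in; adequate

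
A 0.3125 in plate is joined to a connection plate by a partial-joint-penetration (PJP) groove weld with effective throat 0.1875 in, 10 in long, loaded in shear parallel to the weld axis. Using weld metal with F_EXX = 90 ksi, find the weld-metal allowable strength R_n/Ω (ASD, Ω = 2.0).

R_n/Ω ≈ 50.6 kip

Effective throat (given) t_e = 0.1875 in.
A_we = 0.1875 × 10 = 1.875 in².
F_nw = 0.6 F_EXX = 54 ksi.
R_n/Ω = (54 × 1.875) / 2.0 = 50.62 kip.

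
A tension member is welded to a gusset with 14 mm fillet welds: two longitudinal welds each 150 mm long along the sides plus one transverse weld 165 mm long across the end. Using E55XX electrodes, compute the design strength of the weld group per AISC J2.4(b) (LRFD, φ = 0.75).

E55XX → F_EXX = 550 MPa.
t_e = 0.707 × 14 = 9.898 mm.
R_nwl = 0.6 × 550 × 9.898 × 300 × 10⁻³ = 979.9 kN (longitudinal, 2 welds).
R_nwt = 0.6 × 550 × 9.898 × 165 × 10⁻³ = 538.9 kN (transverse, base value).
(i) R_nwl + R_nwt = 1519 kN; (ii) 0.85 R_nwl + 1.5 R_nwt = 1641 kN.
R_n = max = 1641 kN [governs: (ii)]; φR_n = 1231 kN.

φR_n ≈ 1230 kN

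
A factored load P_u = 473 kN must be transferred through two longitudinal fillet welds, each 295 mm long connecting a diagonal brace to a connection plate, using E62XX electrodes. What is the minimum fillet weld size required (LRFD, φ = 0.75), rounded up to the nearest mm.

w = 5 mm

E62XX → F_EXX = 620 MPa.
Total weld length L = 590 mm.
Required throat t_e = P_u / (φ × 0.6 F_EXX × L) = 473 / (0.75 × 0.6 × 620 × 590 × 10⁻³) = 2.873 mm.
Required leg w = t_e / 0.707 = 4.064 mm → use 5 mm.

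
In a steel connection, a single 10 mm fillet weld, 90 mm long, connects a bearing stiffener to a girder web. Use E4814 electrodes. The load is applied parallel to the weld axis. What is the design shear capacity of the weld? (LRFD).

E48XX → F_EXX = 480 MPa.
Effective throat t_e = 0.707 × 10 = 7.07 mm.
Total length L = 90 mm; A_we = 7.07 × 90 = 636.3 mm².
F_nw = 0.6 F_EXX = 0.6 × 480 = 288 MPa.
φR_n = 0.75 × 288 × 636.3 × 10⁻³ = 137.4 kN.

φR_n ≈ 137 kN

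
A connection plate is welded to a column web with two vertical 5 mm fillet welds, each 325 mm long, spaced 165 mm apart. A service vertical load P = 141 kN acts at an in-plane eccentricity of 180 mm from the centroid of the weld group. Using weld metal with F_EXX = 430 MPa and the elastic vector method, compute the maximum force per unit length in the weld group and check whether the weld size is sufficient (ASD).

Total weld length L_w = 650 mm. Treat welds as unit-width lines.
Polar moment about centroid: J = 2[d³/12 + d(b/2)²] = 2[325³/12 + 325×82.5²] = 10150000 mm³.
Direct shear f_v = P/L_w = 141×10³ / 650 = 216.9 N/mm (vertical).
Torsion M = P·e = 141×10³ × 180 = 25380000 N·mm.
Critical point at (x, y) = (82.5, 162.5) from centroid. f_tx = M·y/J = 406.5 N/mm; f_ty = M·x/J = 206.4 N/mm.
Resultant f_max = √[f_tx² + (f_v + f_ty)²] = √[406.5² + (216.9 + 206.4)²] = 586.9 N/mm.
Capacity per unit length: r_n/Ω = (1/2.0) × 0.6 × 430 × (0.707 × 5) = 456 N/mm.
586.9 > 456 → NOT adequate.

f_max ≈ 587 N/mm; NOT adequate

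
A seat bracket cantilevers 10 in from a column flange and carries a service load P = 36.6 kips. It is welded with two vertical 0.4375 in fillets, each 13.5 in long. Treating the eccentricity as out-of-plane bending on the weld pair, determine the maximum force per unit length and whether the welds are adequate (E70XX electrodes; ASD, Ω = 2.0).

f_max ≈ 6.18 kip/in; adequate

E70XX → F_EXX = 70 ksi.
L_w = 2 × 13.5 = 27 in; section modulus (unit throat) S = 2 × L²/6 = 60.75 in².
Direct shear f_v = P/L_w = 36.6/27 = 1.356 kip/in.
Moment M = P × e = 36.6 × 10 = 366 kip·in; bending f_b = M/S = 6.025 kip/in.
f_max = √(f_v² + f_b²) = √(1.356² + 6.025²) = 6.175 kip/in.
r_n/Ω = (1/2.0) × 0.6 × 70 × (0.707 × 0.4375) = 6.496 kip/in → adequate.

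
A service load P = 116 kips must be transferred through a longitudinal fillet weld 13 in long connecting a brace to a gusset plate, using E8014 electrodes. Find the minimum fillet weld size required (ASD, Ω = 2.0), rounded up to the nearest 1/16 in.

w = 9/16 in

E80XX → F_EXX = 80 ksi.
Total weld length L = 13 in.
Required throat t_e = P × Ω / (0.6 F_EXX × L) = 116 × 2.0 / (0.6 × 80 × 13) = 0.3718 in.
Required leg w = t_e / 0.707 = 0.5259 in → use 9/16 in.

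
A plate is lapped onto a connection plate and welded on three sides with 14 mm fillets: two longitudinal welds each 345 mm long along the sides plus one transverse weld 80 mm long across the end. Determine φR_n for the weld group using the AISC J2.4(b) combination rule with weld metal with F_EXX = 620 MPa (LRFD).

φR_n ≈ 2130 kN

t_e = 0.707 × 14 = 9.898 mm.
R_nwl = 0.6 × 620 × 9.898 × 690 × 10⁻³ = 2541 kN (longitudinal, 2 welds).
R_nwt = 0.6 × 620 × 9.898 × 80 × 10⁻³ = 294.6 kN (transverse, base value).
(i) R_nwl + R_nwt = 2835 kN; (ii) 0.85 R_nwl + 1.5 R_nwt = 2601 kN.
R_n = max = 2835 kN [governs: (i)]; φR_n = 2126 kN.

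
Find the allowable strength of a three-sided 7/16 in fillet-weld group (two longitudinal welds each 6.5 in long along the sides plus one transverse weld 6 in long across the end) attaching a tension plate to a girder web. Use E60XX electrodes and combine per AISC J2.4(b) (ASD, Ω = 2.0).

E60XX → F_EXX = 60 ksi.
t_e = 0.707 × 0.4375 = 0.3093 in.
R_nwl = 0.6 × 60 × 0.3093 × 13 = 144.8 kips (longitudinal, 2 welds).
R_nwt = 0.6 × 60 × 0.3093 × 6 = 66.81 kips (transverse, base value).
(i) R_nwl + R_nwt = 211.6 kips; (ii) 0.85 R_nwl + 1.5 R_nwt = 223.3 kips.
R_n = max = 223.3 kips [governs: (ii)]; R_n/Ω = 111.6 kips.

R_n/Ω ≈ 112 kips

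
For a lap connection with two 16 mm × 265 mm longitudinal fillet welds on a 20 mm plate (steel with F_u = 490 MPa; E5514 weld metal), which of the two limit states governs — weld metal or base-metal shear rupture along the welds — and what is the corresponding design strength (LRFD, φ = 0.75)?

φR_n ≈ 1480 kN (weld metal governs)

E55XX → F_EXX = 550 MPa.
t_e = 0.707 × 16 = 11.31 mm; L = 530 mm.
Weld metal: φR_n = 0.75 × 0.6 × 550 × 11.31 × 530 × 10⁻³ = 1484 kN.
Base metal (shear rupture): φR_n = 0.75 × 0.6 × 490 × 20 × 530 × 10⁻³ = 2337 kN.
Governing: weld metal.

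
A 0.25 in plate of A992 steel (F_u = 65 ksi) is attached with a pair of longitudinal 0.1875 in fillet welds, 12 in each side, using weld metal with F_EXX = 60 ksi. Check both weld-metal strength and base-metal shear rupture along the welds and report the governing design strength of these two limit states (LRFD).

t_e = 0.707 × 0.1875 = 0.1326 in; L = 24 in.
Weld metal: φR_n = 0.75 × 0.6 × 60 × 0.1326 × 24 = 85.9 kips.
Base metal (shear rupture): φR_n = 0.75 × 0.6 × 65 × 0.25 × 24 = 175.5 kips.
Governing: weld metal.

φR_n ≈ 85.9 kips (weld metal governs)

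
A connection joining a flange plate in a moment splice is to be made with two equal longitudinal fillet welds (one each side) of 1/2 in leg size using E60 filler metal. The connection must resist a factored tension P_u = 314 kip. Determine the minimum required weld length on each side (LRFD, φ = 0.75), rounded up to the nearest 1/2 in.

L = 16.5 in on each side

E60XX → F_EXX = 60 ksi.
Throat t_e = 0.707 × 0.5 = 0.3535 in.
φr_n = 0.75 × 0.6 × 60 × 0.3535 = 9.544 kip/in.
L_req = P_u / φr_n = 314 / 9.544 = 32.9 in total.
Per side: 32.9 / 2 = 16.45 in.
Round up → use L = 16.5 in on each side.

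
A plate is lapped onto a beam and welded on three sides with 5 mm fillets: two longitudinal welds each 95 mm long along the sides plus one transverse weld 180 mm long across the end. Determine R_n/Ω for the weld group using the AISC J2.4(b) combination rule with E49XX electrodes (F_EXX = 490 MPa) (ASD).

t_e = 0.707 × 5 = 3.535 mm.
R_nwl = 0.6 × 490 × 3.535 × 190 × 10⁻³ = 197.5 kN (longitudinal, 2 welds).
R_nwt = 0.6 × 490 × 3.535 × 180 × 10⁻³ = 187.1 kN (transverse, base value).
(i) R_nwl + R_nwt = 384.5 kN; (ii) 0.85 R_nwl + 1.5 R_nwt = 448.5 kN.
R_n = max = 448.5 kN [governs: (ii)]; R_n/Ω = 224.2 kN.

R_n/Ω ≈ 224 kN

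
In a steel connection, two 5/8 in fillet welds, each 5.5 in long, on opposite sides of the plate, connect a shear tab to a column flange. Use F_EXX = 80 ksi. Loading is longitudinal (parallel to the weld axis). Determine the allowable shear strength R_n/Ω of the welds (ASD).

R_n/Ω ≈ 117 kips

Effective throat t_e = 0.707 × 0.625 = 0.4419 in.
Total length L = 11 in; A_we = 0.4419 × 11 = 4.861 in².
F_nw = 0.6 F_EXX = 0.6 × 80 = 48 ksi.
R_n = 48 × 4.861 = 233.3 kips; R_n/Ω = 233.3/2.0 = 116.7 kips.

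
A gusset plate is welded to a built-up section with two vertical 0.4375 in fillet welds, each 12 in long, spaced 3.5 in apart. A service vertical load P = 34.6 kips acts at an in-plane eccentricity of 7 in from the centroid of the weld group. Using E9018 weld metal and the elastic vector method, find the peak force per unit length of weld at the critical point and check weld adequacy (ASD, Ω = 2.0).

E90XX → F_EXX = 90 ksi.
Total weld length L_w = 24 in. Treat welds as unit-width lines.
Polar moment about centroid: J = 2[d³/12 + d(b/2)²] = 2[12³/12 + 12×1.75²] = 361.5 in³.
Direct shear f_v = P/L_w = 34.6 / 24 = 1.442 kip/in (vertical).
Torsion M = P·e = 34.6 × 7 = 242.2 kip·in.
Critical point at (x, y) = (1.75, 6) from centroid. f_tx = M·y/J = 4.02 kip/in; f_ty = M·x/J = 1.172 kip/in.
Resultant f_max = √[f_tx² + (f_v + f_ty)²] = √[4.02² + (1.442 + 1.172)²] = 4.795 kip/in.
Capacity per unit length: r_n/Ω = (1/2.0) × 0.6 × 90 × (0.707 × 0.4375) = 8.351 kip/in.
4.795 ≤ 8.351 → adequate.

f_max ≈ 4.8 kip/in; adequate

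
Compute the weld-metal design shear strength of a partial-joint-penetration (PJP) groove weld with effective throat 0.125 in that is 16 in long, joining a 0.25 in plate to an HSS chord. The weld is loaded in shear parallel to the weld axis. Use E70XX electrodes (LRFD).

φR_n ≈ 63 kips

E70XX → F_EXX = 70 ksi.
Effective throat (given) t_e = 0.125 in.
A_we = 0.125 × 16 = 2 in².
F_nw = 0.6 F_EXX = 42 ksi.
φR_n = 0.75 × 42 × 2 = 63 kips.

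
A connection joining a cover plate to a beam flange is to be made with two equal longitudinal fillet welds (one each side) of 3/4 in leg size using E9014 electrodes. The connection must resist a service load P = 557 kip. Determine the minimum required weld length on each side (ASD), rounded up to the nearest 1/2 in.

L = 19.5 in on each side

E90XX → F_EXX = 90 ksi.
Throat t_e = 0.707 × 0.75 = 0.5302 in.
r_n/Ω = (0.6 × 90 × 0.5302) / 2.0 = 14.32 kip/in.
L_req = P / (r_n/Ω) = 557 / 14.32 = 38.91 in total.
Per side: 38.91 / 2 = 19.45 in.
Round up → use L = 19.5 in on each side.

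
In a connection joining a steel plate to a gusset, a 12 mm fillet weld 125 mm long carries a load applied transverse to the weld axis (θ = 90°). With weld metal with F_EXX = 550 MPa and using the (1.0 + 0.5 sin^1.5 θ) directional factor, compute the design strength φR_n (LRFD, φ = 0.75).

φR_n ≈ 394 kN

t_e = 0.707 × 12 = 8.484 mm; A_we = 8.484 × 125 = 1060 mm².
Directional factor: 1.0 + 0.5 sin^1.5(90°) = 1.5.
F_nw = 0.6 × 550 × 1.5 = 495 MPa.
φR_n = 0.75 × 495 × 1060 × 10⁻³ = 393.7 kN.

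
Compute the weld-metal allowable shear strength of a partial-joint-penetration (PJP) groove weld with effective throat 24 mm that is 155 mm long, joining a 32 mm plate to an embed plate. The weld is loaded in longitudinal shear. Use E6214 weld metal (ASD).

E62XX → F_EXX = 620 MPa.
Effective throat (given) t_e = 24 mm.
A_we = 24 × 155 = 3720 mm².
F_nw = 0.6 F_EXX = 372 MPa.
R_n/Ω = (372 × 3720) / 2.0 × 10⁻³ = 691.9 kN.

R_n/Ω ≈ 692 kN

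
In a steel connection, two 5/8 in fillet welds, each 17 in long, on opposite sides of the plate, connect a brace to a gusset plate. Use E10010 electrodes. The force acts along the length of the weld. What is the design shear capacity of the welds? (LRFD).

E100XX → F_EXX = 100 ksi.
Effective throat t_e = 0.707 × 0.625 = 0.4419 in.
Total length L = 34 in; A_we = 0.4419 × 34 = 15.02 in².
F_nw = 0.6 F_EXX = 0.6 × 100 = 60 ksi.
φR_n = 0.75 × 60 × 15.02 = 676.1 kips.

φR_n ≈ 676 kips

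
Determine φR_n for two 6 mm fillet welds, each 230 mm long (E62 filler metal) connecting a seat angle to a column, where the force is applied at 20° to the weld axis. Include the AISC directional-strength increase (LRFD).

E62XX → F_EXX = 620 MPa.
t_e = 0.707 × 6 = 4.242 mm; A_we = 4.242 × 460 = 1951 mm².
Directional factor: 1.0 + 0.5 sin^1.5(20°) = 1.1.
F_nw = 0.6 × 620 × 1.1 = 409.2 MPa.
φR_n = 0.75 × 409.2 × 1951 × 10⁻³ = 598.9 kN.

φR_n ≈ 599 kN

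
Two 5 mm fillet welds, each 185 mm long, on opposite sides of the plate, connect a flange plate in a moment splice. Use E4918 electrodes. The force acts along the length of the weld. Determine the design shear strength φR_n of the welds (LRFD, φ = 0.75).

φR_n ≈ 288 kN

E49XX → F_EXX = 490 MPa.
Effective throat t_e = 0.707 × 5 = 3.535 mm.
Total length L = 370 mm; A_we = 3.535 × 370 = 1308 mm².
F_nw = 0.6 F_EXX = 0.6 × 490 = 294 MPa.
φR_n = 0.75 × 294 × 1308 × 10⁻³ = 288.4 kN.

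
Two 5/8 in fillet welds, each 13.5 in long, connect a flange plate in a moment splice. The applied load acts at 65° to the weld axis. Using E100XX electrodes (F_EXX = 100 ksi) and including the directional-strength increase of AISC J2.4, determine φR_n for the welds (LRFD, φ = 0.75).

φR_n ≈ 768 kip

t_e = 0.707 × 0.625 = 0.4419 in; A_we = 0.4419 × 27 = 11.93 in².
Directional factor: 1.0 + 0.5 sin^1.5(65°) = 1.431.
F_nw = 0.6 × 100 × 1.431 = 85.88 ksi.
φR_n = 0.75 × 85.88 × 11.93 = 768.5 kip.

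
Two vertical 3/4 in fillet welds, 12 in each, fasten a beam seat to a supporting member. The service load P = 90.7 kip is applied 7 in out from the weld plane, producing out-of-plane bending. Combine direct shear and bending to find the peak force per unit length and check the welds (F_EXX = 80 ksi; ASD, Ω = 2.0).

L_w = 2 × 12 = 24 in; section modulus (unit throat) S = 2 × L²/6 = 48 in².
Direct shear f_v = P/L_w = 90.7/24 = 3.779 kip/in.
Moment M = P × e = 90.7 × 7 = 634.9 kip·in; bending f_b = M/S = 13.23 kip/in.
f_max = √(f_v² + f_b²) = √(3.779² + 13.23²) = 13.76 kip/in.
r_n/Ω = (1/2.0) × 0.6 × 80 × (0.707 × 0.75) = 12.73 kip/in → NOT adequate.

f_max ≈ 13.8 kip/in; NOT adequate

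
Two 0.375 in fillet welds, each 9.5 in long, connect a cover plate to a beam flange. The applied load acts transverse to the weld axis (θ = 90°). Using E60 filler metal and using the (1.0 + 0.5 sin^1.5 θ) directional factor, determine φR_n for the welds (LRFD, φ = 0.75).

φR_n ≈ 204 kips

E60XX → F_EXX = 60 ksi.
t_e = 0.707 × 0.375 = 0.2651 in; A_we = 0.2651 × 19 = 5.037 in².
Directional factor: 1.0 + 0.5 sin^1.5(90°) = 1.5.
F_nw = 0.6 × 60 × 1.5 = 54 ksi.
φR_n = 0.75 × 54 × 5.037 = 204 kips.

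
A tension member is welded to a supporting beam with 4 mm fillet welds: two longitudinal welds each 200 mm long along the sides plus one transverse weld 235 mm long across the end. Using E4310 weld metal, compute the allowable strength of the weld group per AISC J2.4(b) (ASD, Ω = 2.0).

R_n/Ω ≈ 253 kN

E43XX → F_EXX = 430 MPa.
t_e = 0.707 × 4 = 2.828 mm.
R_nwl = 0.6 × 430 × 2.828 × 400 × 10⁻³ = 291.8 kN (longitudinal, 2 welds).
R_nwt = 0.6 × 430 × 2.828 × 235 × 10⁻³ = 171.5 kN (transverse, base value).
(i) R_nwl + R_nwt = 463.3 kN; (ii) 0.85 R_nwl + 1.5 R_nwt = 505.3 kN.
R_n = max = 505.3 kN [governs: (ii)]; R_n/Ω = 252.6 kN.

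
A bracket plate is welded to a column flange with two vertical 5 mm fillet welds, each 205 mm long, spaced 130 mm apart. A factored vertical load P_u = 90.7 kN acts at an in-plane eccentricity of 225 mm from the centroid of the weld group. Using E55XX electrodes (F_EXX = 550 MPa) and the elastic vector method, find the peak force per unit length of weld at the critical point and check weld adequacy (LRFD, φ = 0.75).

f_max ≈ 919 N/mm; NOT adequate

Total weld length L_w = 410 mm. Treat welds as unit-width lines.
Polar moment about centroid: J = 2[d³/12 + d(b/2)²] = 2[205³/12 + 205×65²] = 3168000 mm³.
Direct shear f_v = P/L_w = 90.7×10³ / 410 = 221.2 N/mm (vertical).
Torsion M = P·e = 90.7×10³ × 225 = 20408000 N·mm.
Critical point at (x, y) = (65, 102.5) from centroid. f_tx = M·y/J = 660.3 N/mm; f_ty = M·x/J = 418.7 N/mm.
Resultant f_max = √[f_tx² + (f_v + f_ty)²] = √[660.3² + (221.2 + 418.7)²] = 919.5 N/mm.
Capacity per unit length: φr_n = 0.75 × 0.6 × 550 × (0.707 × 5) = 874.9 N/mm.
919.5 > 874.9 → NOT adequate.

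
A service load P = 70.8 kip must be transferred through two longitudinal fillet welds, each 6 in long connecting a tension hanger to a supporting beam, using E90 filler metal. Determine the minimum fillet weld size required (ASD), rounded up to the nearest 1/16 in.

E90XX → F_EXX = 90 ksi.
Total weld length L = 12 in.
Required throat t_e = P × Ω / (0.6 F_EXX × L) = 70.8 × 2.0 / (0.6 × 90 × 12) = 0.2185 in.
Required leg w = t_e / 0.707 = 0.3091 in → use 5/16 in.

w = 5/16 in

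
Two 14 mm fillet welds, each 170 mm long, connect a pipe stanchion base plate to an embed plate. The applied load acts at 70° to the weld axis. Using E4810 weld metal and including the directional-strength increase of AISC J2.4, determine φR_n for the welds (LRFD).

φR_n ≈ 1060 kN

E48XX → F_EXX = 480 MPa.
t_e = 0.707 × 14 = 9.898 mm; A_we = 9.898 × 340 = 3365 mm².
Directional factor: 1.0 + 0.5 sin^1.5(70°) = 1.455.
F_nw = 0.6 × 480 × 1.455 = 419.2 MPa.
φR_n = 0.75 × 419.2 × 3365 × 10⁻³ = 1058 kN.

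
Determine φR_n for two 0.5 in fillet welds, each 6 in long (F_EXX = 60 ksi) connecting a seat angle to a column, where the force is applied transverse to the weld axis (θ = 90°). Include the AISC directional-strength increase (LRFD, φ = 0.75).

t_e = 0.707 × 0.5 = 0.3535 in; A_we = 0.3535 × 12 = 4.242 in².
Directional factor: 1.0 + 0.5 sin^1.5(90°) = 1.5.
F_nw = 0.6 × 60 × 1.5 = 54 ksi.
φR_n = 0.75 × 54 × 4.242 = 171.8 kips.

φR_n ≈ 172 kips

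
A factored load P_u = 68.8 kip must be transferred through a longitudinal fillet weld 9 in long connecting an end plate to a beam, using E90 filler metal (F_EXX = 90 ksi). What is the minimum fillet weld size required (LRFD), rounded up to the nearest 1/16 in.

w = 5/16 in

Total weld length L = 9 in.
Required throat t_e = P_u / (φ × 0.6 F_EXX × L) = 68.8 / (0.75 × 0.6 × 90 × 9) = 0.1888 in.
Required leg w = t_e / 0.707 = 0.267 in → use 5/16 in.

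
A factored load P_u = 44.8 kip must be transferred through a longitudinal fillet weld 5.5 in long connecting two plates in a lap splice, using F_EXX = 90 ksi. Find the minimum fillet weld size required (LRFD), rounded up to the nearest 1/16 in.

w = 5/16 in

Total weld length L = 5.5 in.
Required throat t_e = P_u / (φ × 0.6 F_EXX × L) = 44.8 / (0.75 × 0.6 × 90 × 5.5) = 0.2011 in.
Required leg w = t_e / 0.707 = 0.2845 in → use 5/16 in.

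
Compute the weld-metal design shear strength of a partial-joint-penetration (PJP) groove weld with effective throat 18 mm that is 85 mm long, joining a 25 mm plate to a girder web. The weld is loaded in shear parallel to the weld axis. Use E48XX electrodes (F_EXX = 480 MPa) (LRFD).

Effective throat (given) t_e = 18 mm.
A_we = 18 × 85 = 1530 mm².
F_nw = 0.6 F_EXX = 288 MPa.
φR_n = 0.75 × 288 × 1530 × 10⁻³ = 330.5 kN.

φR_n ≈ 330 kN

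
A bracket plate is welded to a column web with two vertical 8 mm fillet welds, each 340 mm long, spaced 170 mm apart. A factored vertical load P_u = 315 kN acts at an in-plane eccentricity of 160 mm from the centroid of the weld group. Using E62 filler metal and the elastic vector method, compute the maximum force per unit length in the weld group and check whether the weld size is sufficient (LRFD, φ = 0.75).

f_max ≈ 1120 N/mm; adequate

E62XX → F_EXX = 620 MPa.
Total weld length L_w = 680 mm. Treat welds as unit-width lines.
Polar moment about centroid: J = 2[d³/12 + d(b/2)²] = 2[340³/12 + 340×85²] = 11460000 mm³.
Direct shear f_v = P/L_w = 315×10³ / 680 = 463.2 N/mm (vertical).
Torsion M = P·e = 315×10³ × 160 = 50400000 N·mm.
Critical point at (x, y) = (85, 170) from centroid. f_tx = M·y/J = 747.4 N/mm; f_ty = M·x/J = 373.7 N/mm.
Resultant f_max = √[f_tx² + (f_v + f_ty)²] = √[747.4² + (463.2 + 373.7)²] = 1122 N/mm.
Capacity per unit length: φr_n = 0.75 × 0.6 × 620 × (0.707 × 8) = 1578 N/mm.
1122 ≤ 1578 → adequate.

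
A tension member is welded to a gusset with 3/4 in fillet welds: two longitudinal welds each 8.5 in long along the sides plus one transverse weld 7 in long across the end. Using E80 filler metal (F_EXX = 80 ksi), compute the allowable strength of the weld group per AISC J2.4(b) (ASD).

R_n/Ω ≈ 318 kips

t_e = 0.707 × 0.75 = 0.5302 in.
R_nwl = 0.6 × 80 × 0.5302 × 17 = 432.7 kips (longitudinal, 2 welds).
R_nwt = 0.6 × 80 × 0.5302 × 7 = 178.2 kips (transverse, base value).
(i) R_nwl + R_nwt = 610.8 kips; (ii) 0.85 R_nwl + 1.5 R_nwt = 635 kips.
R_n = max = 635 kips [governs: (ii)]; R_n/Ω = 317.5 kips.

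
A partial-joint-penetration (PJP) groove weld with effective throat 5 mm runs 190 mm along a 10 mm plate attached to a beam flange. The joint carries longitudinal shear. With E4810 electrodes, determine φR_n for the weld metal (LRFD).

E48XX → F_EXX = 480 MPa.
Effective throat (given) t_e = 5 mm.
A_we = 5 × 190 = 950 mm².
F_nw = 0.6 F_EXX = 288 MPa.
φR_n = 0.75 × 288 × 950 × 10⁻³ = 205.2 kN.

φR_n ≈ 205 kN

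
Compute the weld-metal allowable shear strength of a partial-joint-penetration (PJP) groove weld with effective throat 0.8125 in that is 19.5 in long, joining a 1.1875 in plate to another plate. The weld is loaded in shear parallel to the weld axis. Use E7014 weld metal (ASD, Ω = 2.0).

E70XX → F_EXX = 70 ksi.
Effective throat (given) t_e = 0.8125 in.
A_we = 0.8125 × 19.5 = 15.84 in².
F_nw = 0.6 F_EXX = 42 ksi.
R_n/Ω = (42 × 15.84) / 2.0 = 332.7 kips.

R_n/Ω ≈ 333 kips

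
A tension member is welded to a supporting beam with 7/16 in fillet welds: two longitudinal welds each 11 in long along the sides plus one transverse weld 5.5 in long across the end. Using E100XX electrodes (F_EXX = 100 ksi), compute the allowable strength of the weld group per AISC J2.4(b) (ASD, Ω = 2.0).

t_e = 0.707 × 0.4375 = 0.3093 in.
R_nwl = 0.6 × 100 × 0.3093 × 22 = 408.3 kips (longitudinal, 2 welds).
R_nwt = 0.6 × 100 × 0.3093 × 5.5 = 102.1 kips (transverse, base value).
(i) R_nwl + R_nwt = 510.4 kips; (ii) 0.85 R_nwl + 1.5 R_nwt = 500.2 kips.
R_n = max = 510.4 kips [governs: (i)]; R_n/Ω = 255.2 kips.

R_n/Ω ≈ 255 kips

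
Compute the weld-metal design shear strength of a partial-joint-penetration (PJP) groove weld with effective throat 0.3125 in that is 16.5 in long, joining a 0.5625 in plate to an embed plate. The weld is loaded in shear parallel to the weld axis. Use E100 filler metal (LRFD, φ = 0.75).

E100XX → F_EXX = 100 ksi.
Effective throat (given) t_e = 0.3125 in.
A_we = 0.3125 × 16.5 = 5.156 in².
F_nw = 0.6 F_EXX = 60 ksi.
φR_n = 0.75 × 60 × 5.156 = 232 kip.

φR_n ≈ 232 kip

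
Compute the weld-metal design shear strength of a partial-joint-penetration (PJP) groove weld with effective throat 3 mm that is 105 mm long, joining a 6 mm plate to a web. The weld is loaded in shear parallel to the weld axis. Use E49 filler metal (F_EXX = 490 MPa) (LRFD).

Effective throat (given) t_e = 3 mm.
A_we = 3 × 105 = 315 mm².
F_nw = 0.6 F_EXX = 294 MPa.
φR_n = 0.75 × 294 × 315 × 10⁻³ = 69.46 kN.

φR_n ≈ 69.5 kN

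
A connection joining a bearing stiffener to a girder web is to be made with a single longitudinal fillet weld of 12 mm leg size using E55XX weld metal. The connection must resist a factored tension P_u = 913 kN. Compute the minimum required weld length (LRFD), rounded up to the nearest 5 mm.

E55XX → F_EXX = 550 MPa.
Throat t_e = 0.707 × 12 = 8.484 mm.
φr_n = 0.75 × 0.6 × 550 × 8.484 × 10⁻³ = 2.1 kN/mm.
L_req = P_u / φr_n = 913 / 2.1 = 434.8 mm total.
Round up → use L = 435 mm.

L = 435 mm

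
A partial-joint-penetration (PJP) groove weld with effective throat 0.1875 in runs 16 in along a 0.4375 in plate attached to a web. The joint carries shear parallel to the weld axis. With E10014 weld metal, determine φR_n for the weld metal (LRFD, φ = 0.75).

E100XX → F_EXX = 100 ksi.
Effective throat (given) t_e = 0.1875 in.
A_we = 0.1875 × 16 = 3 in².
F_nw = 0.6 F_EXX = 60 ksi.
φR_n = 0.75 × 60 × 3 = 135 kip.

φR_n ≈ 135 kip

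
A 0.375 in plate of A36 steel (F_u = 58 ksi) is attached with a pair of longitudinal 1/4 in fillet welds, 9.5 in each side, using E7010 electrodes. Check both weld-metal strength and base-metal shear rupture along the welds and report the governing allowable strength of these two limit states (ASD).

E70XX → F_EXX = 70 ksi.
t_e = 0.707 × 0.25 = 0.1767 in; L = 19 in.
Weld metal: R_n/Ω = (1/2.0) × 0.6 × 70 × 0.1767 × 19 = 70.52 kip.
Base metal (shear rupture): R_n/Ω = (1/2.0) × 0.6 × 58 × 0.375 × 19 = 124 kip.
Governing: weld metal.

R_n/Ω ≈ 70.5 kip (weld metal governs)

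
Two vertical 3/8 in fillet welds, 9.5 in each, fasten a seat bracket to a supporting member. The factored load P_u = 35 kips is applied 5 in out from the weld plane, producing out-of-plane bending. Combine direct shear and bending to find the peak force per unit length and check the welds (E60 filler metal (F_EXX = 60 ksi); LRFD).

L_w = 2 × 9.5 = 19 in; section modulus (unit throat) S = 2 × L²/6 = 30.08 in².
Direct shear f_v = P/L_w = 35/19 = 1.842 kip/in.
Moment M = P × e = 35 × 5 = 175 kip·in; bending f_b = M/S = 5.817 kip/in.
f_max = √(f_v² + f_b²) = √(1.842² + 5.817²) = 6.102 kip/in.
φr_n = 0.75 × 0.6 × 60 × (0.707 × 0.375) = 7.158 kip/in → adequate.

f_max ≈ 6.1 kip/in; adequate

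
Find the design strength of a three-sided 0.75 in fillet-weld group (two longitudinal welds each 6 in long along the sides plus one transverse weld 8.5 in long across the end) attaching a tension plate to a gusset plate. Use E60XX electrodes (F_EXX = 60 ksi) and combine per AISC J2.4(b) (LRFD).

φR_n ≈ 329 kips

t_e = 0.707 × 0.75 = 0.5302 in.
R_nwl = 0.6 × 60 × 0.5302 × 12 = 229.1 kips (longitudinal, 2 welds).
R_nwt = 0.6 × 60 × 0.5302 × 8.5 = 162.3 kips (transverse, base value).
(i) R_nwl + R_nwt = 391.3 kips; (ii) 0.85 R_nwl + 1.5 R_nwt = 438.1 kips.
R_n = max = 438.1 kips [governs: (ii)]; φR_n = 328.6 kips.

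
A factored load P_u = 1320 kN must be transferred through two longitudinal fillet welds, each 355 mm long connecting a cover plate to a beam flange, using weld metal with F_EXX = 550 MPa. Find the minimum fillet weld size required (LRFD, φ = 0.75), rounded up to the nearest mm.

Total weld length L = 710 mm.
Required throat t_e = P_u / (φ × 0.6 F_EXX × L) = 1320 / (0.75 × 0.6 × 550 × 710 × 10⁻³) = 7.512 mm.
Required leg w = t_e / 0.707 = 10.62 mm → use 11 mm.

w = 11 mm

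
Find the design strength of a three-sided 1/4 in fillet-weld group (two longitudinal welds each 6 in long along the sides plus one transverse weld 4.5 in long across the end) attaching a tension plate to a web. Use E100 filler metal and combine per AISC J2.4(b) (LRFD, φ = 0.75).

E100XX → F_EXX = 100 ksi.
t_e = 0.707 × 0.25 = 0.1767 in.
R_nwl = 0.6 × 100 × 0.1767 × 12 = 127.3 kip (longitudinal, 2 welds).
R_nwt = 0.6 × 100 × 0.1767 × 4.5 = 47.72 kip (transverse, base value).
(i) R_nwl + R_nwt = 175 kip; (ii) 0.85 R_nwl + 1.5 R_nwt = 179.8 kip.
R_n = max = 179.8 kip [governs: (ii)]; φR_n = 134.8 kip.

φR_n ≈ 135 kip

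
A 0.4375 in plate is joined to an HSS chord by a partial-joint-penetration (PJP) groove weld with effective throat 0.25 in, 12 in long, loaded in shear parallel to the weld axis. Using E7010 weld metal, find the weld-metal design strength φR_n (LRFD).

E70XX → F_EXX = 70 ksi.
Effective throat (given) t_e = 0.25 in.
A_we = 0.25 × 12 = 3 in².
F_nw = 0.6 F_EXX = 42 ksi.
φR_n = 0.75 × 42 × 3 = 94.5 kips.

φR_n ≈ 94.5 kips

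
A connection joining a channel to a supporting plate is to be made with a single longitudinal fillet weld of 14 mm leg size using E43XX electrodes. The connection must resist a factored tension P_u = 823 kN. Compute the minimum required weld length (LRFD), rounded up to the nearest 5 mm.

E43XX → F_EXX = 430 MPa.
Throat t_e = 0.707 × 14 = 9.898 mm.
φr_n = 0.75 × 0.6 × 430 × 9.898 × 10⁻³ = 1.915 kN/mm.
L_req = P_u / φr_n = 823 / 1.915 = 429.7 mm total.
Round up → use L = 430 mm.

L = 430 mm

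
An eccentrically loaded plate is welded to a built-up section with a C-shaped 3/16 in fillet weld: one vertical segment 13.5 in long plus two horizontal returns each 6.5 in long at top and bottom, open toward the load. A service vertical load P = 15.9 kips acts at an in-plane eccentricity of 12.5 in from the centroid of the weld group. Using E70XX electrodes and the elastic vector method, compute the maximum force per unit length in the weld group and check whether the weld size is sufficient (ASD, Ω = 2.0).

f_max ≈ 2.22 kip/in; adequate

E70XX → F_EXX = 70 ksi.
Total weld length L_w = 26.5 in. Treat welds as unit-width lines.
Centroid: x̄ = 2×6.5×3.25 / 26.5 = 1.594 in from the vertical weld.
Polar moment about centroid: J = I_x + I_y = [13.5³/12 + 2×6.5×6.75²] + [13.5×1.594² + 2(6.5³/12 + 6.5×1.656²)] = 913.1 in³.
Direct shear f_v = P/L_w = 15.9 / 26.5 = 0.6 kip/in (vertical).
Torsion M = P·e = 15.9 × 12.5 = 198.75 kip·in.
Critical point at (x, y) = (4.906, 6.75) from centroid. f_tx = M·y/J = 1.469 kip/in; f_ty = M·x/J = 1.068 kip/in.
Resultant f_max = √[f_tx² + (f_v + f_ty)²] = √[1.469² + (0.6 + 1.068)²] = 2.223 kip/in.
Capacity per unit length: r_n/Ω = (1/2.0) × 0.6 × 70 × (0.707 × 0.1875) = 2.784 kip/in.
2.223 ≤ 2.784 → adequate.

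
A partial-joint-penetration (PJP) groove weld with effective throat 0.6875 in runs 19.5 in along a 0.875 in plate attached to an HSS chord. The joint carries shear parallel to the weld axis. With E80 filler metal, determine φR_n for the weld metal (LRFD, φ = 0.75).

E80XX → F_EXX = 80 ksi.
Effective throat (given) t_e = 0.6875 in.
A_we = 0.6875 × 19.5 = 13.41 in².
F_nw = 0.6 F_EXX = 48 ksi.
φR_n = 0.75 × 48 × 13.41 = 482.6 kips.

φR_n ≈ 483 kips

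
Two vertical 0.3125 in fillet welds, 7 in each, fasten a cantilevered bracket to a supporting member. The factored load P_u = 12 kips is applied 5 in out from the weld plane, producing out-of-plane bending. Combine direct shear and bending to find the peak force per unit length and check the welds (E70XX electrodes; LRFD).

E70XX → F_EXX = 70 ksi.
L_w = 2 × 7 = 14 in; section modulus (unit throat) S = 2 × L²/6 = 16.33 in².
Direct shear f_v = P/L_w = 12/14 = 0.8571 kip/in.
Moment M = P × e = 12 × 5 = 60 kip·in; bending f_b = M/S = 3.673 kip/in.
f_max = √(f_v² + f_b²) = √(0.8571² + 3.673²) = 3.772 kip/in.
φr_n = 0.75 × 0.6 × 70 × (0.707 × 0.3125) = 6.96 kip/in → adequate.

f_max ≈ 3.77 kip/in; adequate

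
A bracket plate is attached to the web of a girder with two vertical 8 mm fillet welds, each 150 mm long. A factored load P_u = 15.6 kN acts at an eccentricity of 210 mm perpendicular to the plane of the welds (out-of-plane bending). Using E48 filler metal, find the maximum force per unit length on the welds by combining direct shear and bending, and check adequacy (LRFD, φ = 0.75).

f_max ≈ 440 N/mm; adequate

E48XX → F_EXX = 480 MPa.
L_w = 2 × 150 = 300 mm; section modulus (unit throat) S = 2 × L²/6 = 7500 mm².
Direct shear f_v = P/L_w = 15.6×10³/300 = 52 N/mm.
Moment M = P × e = 15.6×10³ × 210 = 3276000 N·mm; bending f_b = M/S = 436.8 N/mm.
f_max = √(f_v² + f_b²) = √(52² + 436.8²) = 439.9 N/mm.
φr_n = 0.75 × 0.6 × 480 × (0.707 × 8) = 1222 N/mm → adequate.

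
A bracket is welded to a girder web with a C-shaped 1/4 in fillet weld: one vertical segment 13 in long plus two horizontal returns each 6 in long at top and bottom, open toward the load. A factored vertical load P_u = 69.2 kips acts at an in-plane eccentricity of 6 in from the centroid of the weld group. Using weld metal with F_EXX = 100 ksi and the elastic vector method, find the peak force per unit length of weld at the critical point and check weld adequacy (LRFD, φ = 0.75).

Total weld length L_w = 25 in. Treat welds as unit-width lines.
Centroid: x̄ = 2×6×3 / 25 = 1.44 in from the vertical weld.
Polar moment about centroid: J = I_x + I_y = [13³/12 + 2×6×6.5²] + [13×1.44² + 2(6³/12 + 6×1.56²)] = 782.2 in³.
Direct shear f_v = P/L_w = 69.2 / 25 = 2.768 kip/in (vertical).
Torsion M = P·e = 69.2 × 6 = 415.2 kip·in.
Critical point at (x, y) = (4.56, 6.5) from centroid. f_tx = M·y/J = 3.45 kip/in; f_ty = M·x/J = 2.42 kip/in.
Resultant f_max = √[f_tx² + (f_v + f_ty)²] = √[3.45² + (2.768 + 2.42)²] = 6.231 kip/in.
Capacity per unit length: φr_n = 0.75 × 0.6 × 100 × (0.707 × 0.25) = 7.954 kip/in.
6.231 ≤ 7.954 → adequate.

f_max ≈ 6.23 kip/in; adequate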